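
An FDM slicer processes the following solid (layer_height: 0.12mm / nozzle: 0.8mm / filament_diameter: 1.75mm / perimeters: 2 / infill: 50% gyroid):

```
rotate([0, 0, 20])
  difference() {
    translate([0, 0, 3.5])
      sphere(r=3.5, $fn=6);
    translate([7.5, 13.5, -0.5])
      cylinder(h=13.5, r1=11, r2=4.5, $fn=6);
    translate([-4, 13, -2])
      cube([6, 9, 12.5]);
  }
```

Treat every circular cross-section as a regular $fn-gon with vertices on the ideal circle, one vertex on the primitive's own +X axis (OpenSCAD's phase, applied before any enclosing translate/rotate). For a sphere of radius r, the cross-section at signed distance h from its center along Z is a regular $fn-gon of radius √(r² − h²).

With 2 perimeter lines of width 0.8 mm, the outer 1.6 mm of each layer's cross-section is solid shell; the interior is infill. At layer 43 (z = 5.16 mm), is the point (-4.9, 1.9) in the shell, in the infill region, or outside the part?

outside

At z = 5.16 mm: the sphere: section is a regular 6-gon, circumradius = √(r²−h²) = √(3.5²−1.66²) = 3.081; the cone at (7.5, 13.5) contributes a regular 6-gon of circumradius 8.275 (interpolated between r1=11 and r2=4.5 at t=0.419); the cube at (-4, 13) (footprint 6×9) is included at this height; Taking the first minus the rest: starting from the r=3.5 sphere, the cone at (7.5, 13.5) misses the remaining region (no effect); the 6×9 cube at (-4, 13) misses the remaining region (no effect) — 1 connected region; (rotated 20° about Z; rotation is an isometry so areas/perimeters/island counts are preserved). Overall, the cross-section is a single solid region. Undo the 20° rotation: the query point maps to (-3.955, 3.461) in the un-rotated model frame. The nearest boundary edge runs (-3.08, 0.00)→(-1.54, 2.67); distance from the point to it = 2.49 mm. The point is not inside any of the regions above, so it lies outside the cross-section (2.49 mm from the nearest boundary).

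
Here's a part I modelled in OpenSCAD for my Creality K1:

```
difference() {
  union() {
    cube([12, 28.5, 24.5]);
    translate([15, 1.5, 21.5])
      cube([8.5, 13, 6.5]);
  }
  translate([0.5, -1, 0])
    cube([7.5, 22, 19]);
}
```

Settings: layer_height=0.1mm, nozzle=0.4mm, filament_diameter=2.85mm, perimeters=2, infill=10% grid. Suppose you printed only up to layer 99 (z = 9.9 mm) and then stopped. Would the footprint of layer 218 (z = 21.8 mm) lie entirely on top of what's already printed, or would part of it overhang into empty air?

part overhangs

Compare the two slices. At z = 9.9: the 12×28.5 cube contributes its full rectangle (area 342.00 mm²); the cube at (15, 1.5) is absent (z outside [21.5, 28]); Combining (union): only the 12×28.5 cube is present, so the union is just that shape — area = 342.00 mm²; the cube at (0.5, -1) (footprint 7.5×22) is included at this height (area 165.00 mm²); Subtracting the remaining from the first: starting from that combined region (342.00 mm²), the 7.5×22 cube at (0.5, -1) partially overlaps it — only the 157.50 mm² overlap (of its 165.00 mm²) is removed, clipping the outline — area = 184.50 mm². At z = 21.8: the cube is present — its section is the full 12×28.5 rectangle (area 342.00 mm²); the 8.5×13 cube at (15, 1.5) contributes its full rectangle (area 110.50 mm²); Merging all regions: the 2 present regions are separate (no shared area or edge), so areas and boundary lengths simply add and each stays a separate island — area = 452.50 mm²; the cube at (0.5, -1) is not intersected at this z (z outside [0, 19]); After the difference (first − rest): none of the subtracted shapes is present at this height, so that combined region is unchanged — area = 452.50 mm². Checking containment: at z = 21.8 the cross-section extends beyond the z = 9.9 cross-section by about 268.00 mm².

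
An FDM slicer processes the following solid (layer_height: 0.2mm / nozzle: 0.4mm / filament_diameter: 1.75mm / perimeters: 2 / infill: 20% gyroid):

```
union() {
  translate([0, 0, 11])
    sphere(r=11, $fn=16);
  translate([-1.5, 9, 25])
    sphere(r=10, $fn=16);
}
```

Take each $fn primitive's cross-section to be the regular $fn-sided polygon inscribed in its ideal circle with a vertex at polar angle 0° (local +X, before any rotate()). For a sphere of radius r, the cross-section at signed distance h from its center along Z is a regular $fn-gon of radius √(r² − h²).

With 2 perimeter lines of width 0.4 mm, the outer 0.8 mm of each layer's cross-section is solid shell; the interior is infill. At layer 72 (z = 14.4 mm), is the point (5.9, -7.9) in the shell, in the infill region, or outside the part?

At z = 14.4 mm: the sphere: section is a regular 16-gon, circumradius = √(r²−h²) = √(11²−3.4²) = 10.461; the sphere at (-1.5, 9) is not intersected at this z (|z−center|=10.600 > r=10); Combining (union): only the r=11 sphere is present, so the union is just that shape — 1 connected region. Overall, the cross-section is a single solid region. The nearest boundary edge runs (4.00, -9.67)→(7.40, -7.40); distance from the point to it = 0.41 mm. The point is inside the cross-section, 0.41 mm from the nearest boundary — within the 0.8 mm shell band (2 × 0.4).

shell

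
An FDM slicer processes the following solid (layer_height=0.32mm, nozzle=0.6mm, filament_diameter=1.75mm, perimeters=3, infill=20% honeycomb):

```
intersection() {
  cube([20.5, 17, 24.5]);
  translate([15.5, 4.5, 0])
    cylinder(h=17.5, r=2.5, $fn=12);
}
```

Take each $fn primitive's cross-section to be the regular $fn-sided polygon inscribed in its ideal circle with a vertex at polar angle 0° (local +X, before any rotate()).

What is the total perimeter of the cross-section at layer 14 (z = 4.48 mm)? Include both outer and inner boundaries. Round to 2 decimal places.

15.53 mm

At z = 4.48 mm: the cube is present — its section is the full 20.5×17 rectangle (perimeter 75.00 mm); the r=2.5 cylinder at (15.5, 4.5) gives a regular 12-gon of circumradius 2.5 (constant along its height) (perimeter = 2·12·2.500·sin(180°/12) = 15.53 mm); After intersecting: the r=2.5 cylinder at (15.5, 4.5) lies inside the 20.5×17 cube, so the common part is the r=2.5 cylinder at (15.5, 4.5) itself — boundary = 15.53 mm. Overall, the cross-section is a single solid region. Total boundary length (outer) = 15.53 mm.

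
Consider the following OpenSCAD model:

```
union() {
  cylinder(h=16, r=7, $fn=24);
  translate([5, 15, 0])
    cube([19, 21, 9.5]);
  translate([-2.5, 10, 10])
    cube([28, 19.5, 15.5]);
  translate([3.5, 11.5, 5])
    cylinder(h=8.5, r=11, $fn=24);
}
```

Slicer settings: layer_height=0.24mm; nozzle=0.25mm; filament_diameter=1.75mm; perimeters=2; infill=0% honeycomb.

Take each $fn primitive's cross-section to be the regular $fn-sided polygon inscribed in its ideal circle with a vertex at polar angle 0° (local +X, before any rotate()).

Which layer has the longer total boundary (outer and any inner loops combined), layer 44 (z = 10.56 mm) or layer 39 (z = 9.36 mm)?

layer 39 (z = 9.36 mm)

Layer 44 (z = 10.56): the r=7 cylinder contributes a regular 24-gon of circumradius 7 (perimeter = 2·24·7.000·sin(180°/24) = 43.86 mm); the cube at (5, 15) is not intersected at this z (z outside [0, 9.5]); the 28×19.5 cube at (-2.5, 10) contributes its full rectangle (perimeter 95.00 mm); the cylinder at (3.5, 11.5): section is a regular 24-gon, circumradius r=11 (perimeter = 2·24·11.000·sin(180°/24) = 68.92 mm); Combining (union): the regions partially overlap (shared area 233.28 mm²), so the edge portions inside another operand are dropped and the merged outline is re-measured after clipping — boundary = 126.28 mm. So its perimeter = 126.28 mm. Layer 39 (z = 9.36): the cylinder: section is a regular 24-gon, circumradius r=7 (perimeter = 2·24·7.000·sin(180°/24) = 43.86 mm); the cube at (5, 15) (footprint 19×21) is included at this height (perimeter 80.00 mm); the cube at (-2.5, 10) is not intersected at this z (z outside [10, 25.5]); the r=11 cylinder at (3.5, 11.5) gives a regular 24-gon of circumradius 11 (constant along its height) (perimeter = 2·24·11.000·sin(180°/24) = 68.92 mm); Merging all regions: the regions partially overlap (shared area 97.01 mm²), so the edge portions inside another operand are dropped and the merged outline is re-measured after clipping — boundary = 135.54 mm. So its perimeter = 135.54 mm. Layer 39 is larger (135.54 vs 126.28 mm).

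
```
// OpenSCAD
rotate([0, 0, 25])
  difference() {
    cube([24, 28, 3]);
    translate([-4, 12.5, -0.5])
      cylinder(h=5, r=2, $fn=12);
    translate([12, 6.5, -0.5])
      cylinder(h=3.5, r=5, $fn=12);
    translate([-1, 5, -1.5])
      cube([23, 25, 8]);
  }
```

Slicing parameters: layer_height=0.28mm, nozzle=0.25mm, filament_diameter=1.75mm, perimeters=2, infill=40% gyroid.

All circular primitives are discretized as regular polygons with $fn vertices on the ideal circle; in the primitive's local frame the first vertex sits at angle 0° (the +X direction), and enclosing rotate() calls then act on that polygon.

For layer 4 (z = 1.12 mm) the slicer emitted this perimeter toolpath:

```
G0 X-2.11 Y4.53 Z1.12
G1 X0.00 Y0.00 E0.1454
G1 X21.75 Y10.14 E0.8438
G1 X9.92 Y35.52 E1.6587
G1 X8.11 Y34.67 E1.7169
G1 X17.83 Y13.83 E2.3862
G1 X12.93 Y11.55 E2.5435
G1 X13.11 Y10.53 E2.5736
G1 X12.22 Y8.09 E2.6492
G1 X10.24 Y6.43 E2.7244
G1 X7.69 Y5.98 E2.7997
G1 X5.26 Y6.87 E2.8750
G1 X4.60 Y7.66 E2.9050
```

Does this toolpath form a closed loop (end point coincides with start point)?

Start point (G0): (-2.11, 4.53). End point (last G1): the path does not return to the start — open.

no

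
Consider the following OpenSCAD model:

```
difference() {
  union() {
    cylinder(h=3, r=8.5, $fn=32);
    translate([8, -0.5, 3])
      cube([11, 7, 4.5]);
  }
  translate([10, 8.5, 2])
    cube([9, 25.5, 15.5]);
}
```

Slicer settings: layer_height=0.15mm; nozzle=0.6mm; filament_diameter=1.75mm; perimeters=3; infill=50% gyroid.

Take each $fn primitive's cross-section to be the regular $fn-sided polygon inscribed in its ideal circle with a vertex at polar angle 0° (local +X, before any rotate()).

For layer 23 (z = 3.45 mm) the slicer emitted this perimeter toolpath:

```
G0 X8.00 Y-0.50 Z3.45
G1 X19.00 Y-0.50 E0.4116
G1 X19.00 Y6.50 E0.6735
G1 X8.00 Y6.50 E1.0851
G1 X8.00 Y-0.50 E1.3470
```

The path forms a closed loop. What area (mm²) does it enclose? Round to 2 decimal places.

77.00 mm²

Apply the shoelace formula to the sequence of (X, Y) vertices; enclosed area = 77.00 mm².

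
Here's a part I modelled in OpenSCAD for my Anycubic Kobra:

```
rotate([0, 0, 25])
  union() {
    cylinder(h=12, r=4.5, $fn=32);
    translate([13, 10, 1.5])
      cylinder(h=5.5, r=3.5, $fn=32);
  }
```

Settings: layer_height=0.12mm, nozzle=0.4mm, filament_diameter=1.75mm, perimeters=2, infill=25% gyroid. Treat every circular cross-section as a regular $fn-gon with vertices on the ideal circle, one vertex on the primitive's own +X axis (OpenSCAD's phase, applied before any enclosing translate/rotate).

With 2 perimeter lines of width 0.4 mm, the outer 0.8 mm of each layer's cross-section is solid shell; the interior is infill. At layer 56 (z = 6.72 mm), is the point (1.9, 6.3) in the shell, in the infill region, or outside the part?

outside

At z = 6.72 mm: the cylinder: section is a regular 32-gon, circumradius r=4.5; the cylinder at (13, 10): section is a regular 32-gon, circumradius r=3.5; Taking the union: the 2 present regions are separate (no shared area or edge), so areas and boundary lengths simply add and each stays a separate island — 2 connected regions; (rotated 25° about Z; rotation is an isometry so areas/perimeters/island counts are preserved). Overall, the cross-section has 2 separate islands. Undo the 25° rotation: the query point maps to (4.384, 4.907) in the un-rotated model frame. The nearest boundary edge runs (2.50, 3.74)→(3.18, 3.18); distance from the point to it = 2.10 mm. The point is not inside any of the regions above, so it lies outside the cross-section (2.10 mm from the nearest boundary).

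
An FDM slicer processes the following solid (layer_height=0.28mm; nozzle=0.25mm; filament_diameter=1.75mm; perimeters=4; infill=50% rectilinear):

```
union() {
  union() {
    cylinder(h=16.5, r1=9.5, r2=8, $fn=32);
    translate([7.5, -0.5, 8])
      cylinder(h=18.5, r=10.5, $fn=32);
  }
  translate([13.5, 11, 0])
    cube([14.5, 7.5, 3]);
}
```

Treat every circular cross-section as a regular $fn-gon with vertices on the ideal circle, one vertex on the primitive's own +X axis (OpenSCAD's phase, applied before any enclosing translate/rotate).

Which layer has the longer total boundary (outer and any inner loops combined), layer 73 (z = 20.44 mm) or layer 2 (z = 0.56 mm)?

Layer 73 (z = 20.44): the cone is not intersected at this z (z outside [0, 16.5]); the r=10.5 cylinder at (7.5, -0.5) gives a regular 32-gon of circumradius 10.5 (constant along its height) (perimeter = 2·32·10.500·sin(180°/32) = 65.87 mm); Taking the union: only the r=10.5 cylinder at (7.5, -0.5) is present, so the union is just that shape — boundary = 65.87 mm; the cube at (13.5, 11) is not intersected at this z (z outside [0, 3]); Taking the union: only that combined region is present, so the union is just that shape — boundary = 65.87 mm. So its perimeter = 65.87 mm. Layer 2 (z = 0.56): the cone (r1=9.5→r2=8) has section circumradius 9.449 here — a regular 32-gon (perimeter = 2·32·9.449·sin(180°/32) = 59.28 mm); the cylinder at (7.5, -0.5) does not reach this height (z outside [8, 26.5]); Taking the union: only the cone is present, so the union is just that shape — boundary = 59.28 mm; the cube at (13.5, 11) (footprint 14.5×7.5) is included at this height (perimeter 44.00 mm); Taking the union: the 2 present regions are separate (no shared area or edge), so areas and boundary lengths simply add and each stays a separate island — boundary = 103.28 mm. So its perimeter = 103.28 mm. Layer 2 is larger (103.28 vs 65.87 mm).

layer 2 (z = 0.56 mm)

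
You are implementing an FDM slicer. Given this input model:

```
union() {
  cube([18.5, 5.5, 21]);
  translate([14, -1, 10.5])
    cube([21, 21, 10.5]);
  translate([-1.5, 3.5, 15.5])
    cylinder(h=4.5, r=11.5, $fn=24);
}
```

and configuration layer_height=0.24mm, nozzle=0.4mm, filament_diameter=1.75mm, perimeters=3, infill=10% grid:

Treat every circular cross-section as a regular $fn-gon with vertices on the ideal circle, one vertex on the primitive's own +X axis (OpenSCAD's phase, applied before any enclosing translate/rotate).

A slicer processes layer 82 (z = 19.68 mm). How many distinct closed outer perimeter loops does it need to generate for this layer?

1

At z = 19.68 mm: the cube (footprint 18.5×5.5) is included at this height; the cube at (14, -1) is present — its section is the full 21×21 rectangle; the r=11.5 cylinder at (-1.5, 3.5) gives a regular 24-gon of circumradius 11.5 (constant along its height); Merging all regions: the regions partially overlap (shared area 78.64 mm²), so overlapping operands fuse into one piece — 1 connected region. The result has 1 disconnected region.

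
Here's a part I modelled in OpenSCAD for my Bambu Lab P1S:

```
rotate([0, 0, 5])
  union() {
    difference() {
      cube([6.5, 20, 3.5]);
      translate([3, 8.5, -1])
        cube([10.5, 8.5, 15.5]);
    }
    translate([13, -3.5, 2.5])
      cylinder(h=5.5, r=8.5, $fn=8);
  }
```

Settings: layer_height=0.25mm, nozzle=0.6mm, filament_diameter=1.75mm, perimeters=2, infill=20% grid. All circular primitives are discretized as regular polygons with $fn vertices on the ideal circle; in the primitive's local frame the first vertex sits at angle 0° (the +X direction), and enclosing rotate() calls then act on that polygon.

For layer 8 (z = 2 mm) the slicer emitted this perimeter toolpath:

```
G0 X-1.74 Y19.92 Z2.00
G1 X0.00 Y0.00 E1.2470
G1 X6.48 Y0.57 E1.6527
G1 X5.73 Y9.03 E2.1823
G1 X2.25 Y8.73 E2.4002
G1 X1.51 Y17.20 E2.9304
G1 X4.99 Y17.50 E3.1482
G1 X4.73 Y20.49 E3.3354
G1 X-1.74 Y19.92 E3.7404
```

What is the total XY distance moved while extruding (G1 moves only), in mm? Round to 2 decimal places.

Sum the Euclidean lengths of each G1 segment: total = 59.98 mm.

59.98 mm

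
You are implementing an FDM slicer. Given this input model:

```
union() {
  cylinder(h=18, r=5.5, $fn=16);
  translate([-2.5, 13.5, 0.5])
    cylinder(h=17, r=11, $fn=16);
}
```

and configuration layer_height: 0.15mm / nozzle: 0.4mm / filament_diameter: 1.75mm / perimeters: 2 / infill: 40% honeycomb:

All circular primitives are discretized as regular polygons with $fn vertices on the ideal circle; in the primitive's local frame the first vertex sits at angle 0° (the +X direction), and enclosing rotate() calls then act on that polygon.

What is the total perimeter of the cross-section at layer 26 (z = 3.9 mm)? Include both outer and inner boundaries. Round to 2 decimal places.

At z = 3.9 mm: the r=5.5 cylinder gives a regular 16-gon of circumradius 5.5 (constant along its height) (perimeter = 2·16·5.500·sin(180°/16) = 34.34 mm); the r=11 cylinder at (-2.5, 13.5) contributes a regular 16-gon of circumradius 11 (perimeter = 2·16·11.000·sin(180°/16) = 68.67 mm); Combining (union): the regions partially overlap (shared area 14.14 mm²), so the edge portions inside another operand are dropped and the merged outline is re-measured after clipping — boundary = 85.87 mm. Overall, the cross-section is a single solid region. Total boundary length (outer) = 85.87 mm.

85.87 mm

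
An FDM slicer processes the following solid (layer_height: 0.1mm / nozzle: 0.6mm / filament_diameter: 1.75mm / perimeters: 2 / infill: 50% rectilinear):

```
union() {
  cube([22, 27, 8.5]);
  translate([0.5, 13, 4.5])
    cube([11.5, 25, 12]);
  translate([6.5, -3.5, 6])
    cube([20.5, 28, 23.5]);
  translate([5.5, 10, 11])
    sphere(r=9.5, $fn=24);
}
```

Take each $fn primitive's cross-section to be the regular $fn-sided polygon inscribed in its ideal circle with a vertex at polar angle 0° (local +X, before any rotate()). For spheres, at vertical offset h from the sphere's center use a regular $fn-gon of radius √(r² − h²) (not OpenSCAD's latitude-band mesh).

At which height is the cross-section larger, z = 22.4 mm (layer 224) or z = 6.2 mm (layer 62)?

Layer 224 (z = 22.4): the cube is not intersected at this z (z outside [0, 8.5]); the cube at (0.5, 13) is absent (z outside [4.5, 16.5]); the cube at (6.5, -3.5) (footprint 20.5×28) is included at this height (area 574.00 mm²); the sphere at (5.5, 10) does not reach this height (|z−center|=11.400 > r=9.5); Taking the union: only the 20.5×28 cube at (6.5, -3.5) is present, so the union is just that shape — area = 574.00 mm². So its area = 574.00 mm². Layer 62 (z = 6.2): the cube is present — its section is the full 22×27 rectangle (area 594.00 mm²); the cube at (0.5, 13) is present — its section is the full 11.5×25 rectangle (area 287.50 mm²); the 20.5×28 cube at (6.5, -3.5) contributes its full rectangle (area 574.00 mm²); the sphere at (5.5, 10): section is a regular 24-gon, circumradius = √(r²−h²) = √(9.5²−4.8²) = 8.198 (area = (24/2)·8.198²·sin(360°/24) = 208.74 mm²); Taking the union: the regions partially overlap — summed areas 1664.24 mm² minus the doubly-counted overlap 727.40 mm² gives 936.84 mm² — area = 936.84 mm². So its area = 936.84 mm². Layer 62 is larger (936.84 vs 574.00 mm²).

layer 62 (z = 6.2 mm)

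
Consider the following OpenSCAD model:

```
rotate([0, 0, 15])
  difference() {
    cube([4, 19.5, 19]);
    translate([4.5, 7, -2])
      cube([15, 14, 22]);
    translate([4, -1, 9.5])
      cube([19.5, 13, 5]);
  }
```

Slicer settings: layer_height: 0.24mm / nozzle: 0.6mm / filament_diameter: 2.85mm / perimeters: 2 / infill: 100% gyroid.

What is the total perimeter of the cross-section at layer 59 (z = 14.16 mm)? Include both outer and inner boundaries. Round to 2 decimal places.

47.00 mm

At z = 14.16 mm: the 4×19.5 cube contributes its full rectangle (perimeter 47.00 mm); the 15×14 cube at (4.5, 7) contributes its full rectangle (perimeter 58.00 mm); the cube at (4, -1) (footprint 19.5×13) is included at this height (perimeter 65.00 mm); Subtracting the remaining from the first: starting from the 4×19.5 cube, the 15×14 cube at (4.5, 7) misses the remaining region (no effect); the 19.5×13 cube at (4, -1) misses the remaining region (no effect) — boundary = 47.00 mm; (rotated 15° about Z; rotation is an isometry so areas/perimeters/island counts are preserved). Overall, the cross-section is a single solid region. Total boundary length (outer) = 47.00 mm.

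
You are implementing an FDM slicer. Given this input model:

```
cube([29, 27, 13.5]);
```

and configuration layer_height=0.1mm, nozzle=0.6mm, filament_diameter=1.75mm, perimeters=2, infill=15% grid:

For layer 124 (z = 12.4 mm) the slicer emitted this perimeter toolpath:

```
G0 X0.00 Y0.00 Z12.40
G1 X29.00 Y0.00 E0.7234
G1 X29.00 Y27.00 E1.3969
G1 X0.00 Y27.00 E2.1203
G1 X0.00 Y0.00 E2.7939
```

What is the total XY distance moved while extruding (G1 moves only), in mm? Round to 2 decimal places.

112.00 mm

Sum the Euclidean lengths of each G1 segment: total = 112.00 mm.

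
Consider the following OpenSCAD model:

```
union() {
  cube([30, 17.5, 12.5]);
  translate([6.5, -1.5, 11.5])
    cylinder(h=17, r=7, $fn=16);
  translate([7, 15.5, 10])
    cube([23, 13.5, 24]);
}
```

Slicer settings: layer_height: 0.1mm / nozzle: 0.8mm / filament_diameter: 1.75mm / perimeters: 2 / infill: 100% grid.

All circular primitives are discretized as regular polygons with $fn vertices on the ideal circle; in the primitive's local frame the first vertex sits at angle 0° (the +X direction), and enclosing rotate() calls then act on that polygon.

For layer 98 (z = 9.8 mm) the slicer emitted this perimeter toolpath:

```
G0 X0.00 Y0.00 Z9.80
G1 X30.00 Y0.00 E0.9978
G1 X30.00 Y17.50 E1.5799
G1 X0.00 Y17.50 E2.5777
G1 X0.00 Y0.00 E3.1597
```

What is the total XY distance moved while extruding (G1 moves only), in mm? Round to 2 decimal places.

95.00 mm

Sum the Euclidean lengths of each G1 segment: total = 95.00 mm.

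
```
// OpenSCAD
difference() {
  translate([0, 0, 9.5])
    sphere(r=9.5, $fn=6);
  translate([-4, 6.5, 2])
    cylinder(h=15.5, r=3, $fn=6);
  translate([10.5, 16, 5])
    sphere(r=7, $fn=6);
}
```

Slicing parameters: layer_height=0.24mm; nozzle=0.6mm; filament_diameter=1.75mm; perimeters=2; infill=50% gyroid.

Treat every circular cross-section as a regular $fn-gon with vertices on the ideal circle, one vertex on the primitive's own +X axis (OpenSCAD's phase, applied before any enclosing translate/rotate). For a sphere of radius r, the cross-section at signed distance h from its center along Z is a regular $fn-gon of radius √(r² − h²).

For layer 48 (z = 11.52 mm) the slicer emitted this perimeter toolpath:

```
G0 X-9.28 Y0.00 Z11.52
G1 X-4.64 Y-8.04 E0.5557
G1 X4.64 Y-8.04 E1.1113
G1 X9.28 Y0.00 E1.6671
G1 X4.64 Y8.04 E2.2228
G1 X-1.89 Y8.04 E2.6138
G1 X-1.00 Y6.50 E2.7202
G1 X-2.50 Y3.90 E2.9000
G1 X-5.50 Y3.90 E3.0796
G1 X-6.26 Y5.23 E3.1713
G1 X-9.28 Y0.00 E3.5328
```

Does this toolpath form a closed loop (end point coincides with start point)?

yes

Start point (G0): (-9.28, 0.00). End point (last G1): the path returns to the start — closed.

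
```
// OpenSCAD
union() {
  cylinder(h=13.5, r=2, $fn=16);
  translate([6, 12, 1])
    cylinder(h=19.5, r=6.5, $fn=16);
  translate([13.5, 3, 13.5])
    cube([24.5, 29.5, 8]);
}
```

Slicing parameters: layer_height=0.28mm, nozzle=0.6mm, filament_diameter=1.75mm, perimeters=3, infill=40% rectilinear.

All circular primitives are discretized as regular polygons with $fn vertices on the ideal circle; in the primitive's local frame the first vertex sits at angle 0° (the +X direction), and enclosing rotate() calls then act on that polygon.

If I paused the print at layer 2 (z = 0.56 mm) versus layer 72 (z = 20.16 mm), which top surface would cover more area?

Layer 2 (z = 0.56): the cylinder: section is a regular 16-gon, circumradius r=2 (area = (16/2)·2.000²·sin(360°/16) = 12.25 mm²); the cylinder at (6, 12) is absent (z outside [1, 20.5]); the cube at (13.5, 3) is absent (z outside [13.5, 21.5]); Merging all regions: only the r=2 cylinder is present, so the union is just that shape — area = 12.25 mm². So its area = 12.25 mm². Layer 72 (z = 20.16): the cylinder does not reach this height (z outside [0, 13.5]); the cylinder at (6, 12): section is a regular 16-gon, circumradius r=6.5 (area = (16/2)·6.500²·sin(360°/16) = 129.35 mm²); the cube at (13.5, 3) (footprint 24.5×29.5) is included at this height (area 722.75 mm²); Combining (union): the 2 present regions are separate (no shared area or edge), so areas and boundary lengths simply add and each stays a separate island — area = 852.10 mm². So its area = 852.10 mm². Layer 72 is larger (852.10 vs 12.25 mm²).

layer 72 (z = 20.16 mm)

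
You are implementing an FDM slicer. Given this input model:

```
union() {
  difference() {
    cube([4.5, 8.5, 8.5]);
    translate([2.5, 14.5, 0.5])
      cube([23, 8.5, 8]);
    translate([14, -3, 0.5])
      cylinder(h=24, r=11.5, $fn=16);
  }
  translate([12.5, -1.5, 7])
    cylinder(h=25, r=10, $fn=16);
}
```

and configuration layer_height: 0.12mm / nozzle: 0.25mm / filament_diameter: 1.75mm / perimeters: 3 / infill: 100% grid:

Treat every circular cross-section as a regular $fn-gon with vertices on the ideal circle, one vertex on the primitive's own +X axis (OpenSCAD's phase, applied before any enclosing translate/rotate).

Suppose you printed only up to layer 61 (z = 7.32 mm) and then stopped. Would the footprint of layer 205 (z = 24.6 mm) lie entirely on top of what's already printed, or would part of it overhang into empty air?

entirely on top

Compare the two slices. At z = 7.32: the cube is present — its section is the full 4.5×8.5 rectangle (area 38.25 mm²); the 23×8.5 cube at (2.5, 14.5) contributes its full rectangle (area 195.50 mm²); the cylinder at (14, -3): section is a regular 16-gon, circumradius r=11.5 (area = (16/2)·11.500²·sin(360°/16) = 404.88 mm²); Taking the first minus the rest: starting from the 4.5×8.5 cube (38.25 mm²), the 23×8.5 cube at (2.5, 14.5) misses the remaining region (no effect); the r=11.5 cylinder at (14, -3) partially overlaps it — only the 2.72 mm² overlap (of its 404.88 mm²) is removed, clipping the outline — area = 35.53 mm²; the cylinder at (12.5, -1.5): section is a regular 16-gon, circumradius r=10 (area = (16/2)·10.000²·sin(360°/16) = 306.15 mm²); Merging all regions: the regions partially overlap — summed areas 341.68 mm² minus the doubly-counted overlap 1.85 mm² gives 339.83 mm² — area = 339.83 mm². At z = 24.6: the cube is not intersected at this z (z outside [0, 8.5]); the cube at (2.5, 14.5) does not reach this height (z outside [0.5, 8.5]); the cylinder at (14, -3) is not intersected at this z (z outside [0.5, 24.5]); Taking the first minus the rest: the first operand is absent here, so nothing remains; the r=10 cylinder at (12.5, -1.5) contributes a regular 16-gon of circumradius 10 (area = (16/2)·10.000²·sin(360°/16) = 306.15 mm²); Combining (union): only the r=10 cylinder at (12.5, -1.5) is present, so the union is just that shape — area = 306.15 mm². Checking containment: the cross-section at z = 24.6 is a subset of the cross-section at z = 7.32.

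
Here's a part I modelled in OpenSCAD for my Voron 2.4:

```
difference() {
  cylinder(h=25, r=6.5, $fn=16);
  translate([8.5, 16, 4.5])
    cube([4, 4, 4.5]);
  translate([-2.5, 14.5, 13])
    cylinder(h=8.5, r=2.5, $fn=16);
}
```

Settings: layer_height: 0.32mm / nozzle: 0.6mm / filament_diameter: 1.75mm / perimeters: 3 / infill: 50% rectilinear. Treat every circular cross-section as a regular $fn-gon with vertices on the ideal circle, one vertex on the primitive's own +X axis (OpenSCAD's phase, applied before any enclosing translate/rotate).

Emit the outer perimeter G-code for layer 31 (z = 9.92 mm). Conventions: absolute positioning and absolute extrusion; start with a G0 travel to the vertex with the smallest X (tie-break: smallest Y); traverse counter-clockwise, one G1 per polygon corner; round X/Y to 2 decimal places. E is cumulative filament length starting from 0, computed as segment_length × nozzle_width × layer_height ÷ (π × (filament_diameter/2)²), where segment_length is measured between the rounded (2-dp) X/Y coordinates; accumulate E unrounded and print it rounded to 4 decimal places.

At z = 9.92 mm: the cylinder: section is a regular 16-gon, circumradius r=6.5; the cube at (8.5, 16) is not intersected at this z (z outside [4.5, 9]); the cylinder at (-2.5, 14.5) is absent (z outside [13, 21.5]); After the difference (first − rest): none of the subtracted shapes is present at this height, so the r=6.5 cylinder is unchanged — 1 connected region. The outline is a single polygon with 16 vertices. Extrusion per mm of travel: 0.6 × 0.32 / (π × 0.875²) = 0.079824. Accumulating E over each segment gives final E = 3.2412.

G0 X-6.50 Y0.00 Z9.92
G1 X-6.01 Y-2.49 E0.2026
G1 X-4.60 Y-4.60 E0.4051
G1 X-2.49 Y-6.01 E0.6077
G1 X0.00 Y-6.50 E0.8103
G1 X2.49 Y-6.01 E1.0129
G1 X4.60 Y-4.60 E1.2154
G1 X6.01 Y-2.49 E1.4180
G1 X6.50 Y0.00 E1.6206
G1 X6.01 Y2.49 E1.8232
G1 X4.60 Y4.60 E2.0257
G1 X2.49 Y6.01 E2.2283
G1 X0.00 Y6.50 E2.4309
G1 X-2.49 Y6.01 E2.6335
G1 X-4.60 Y4.60 E2.8360
G1 X-6.01 Y2.49 E3.0386
G1 X-6.50 Y0.00 E3.2412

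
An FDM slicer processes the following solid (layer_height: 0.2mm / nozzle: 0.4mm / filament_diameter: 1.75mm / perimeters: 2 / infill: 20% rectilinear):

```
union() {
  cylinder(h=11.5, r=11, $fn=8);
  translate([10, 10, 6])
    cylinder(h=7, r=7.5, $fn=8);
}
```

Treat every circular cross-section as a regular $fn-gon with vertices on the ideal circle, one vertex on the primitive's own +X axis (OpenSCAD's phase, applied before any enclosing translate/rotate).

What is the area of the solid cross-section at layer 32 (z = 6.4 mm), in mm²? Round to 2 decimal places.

478.41 mm²

At z = 6.4 mm: the r=11 cylinder contributes a regular 8-gon of circumradius 11 (area = (8/2)·11.000²·sin(360°/8) = 342.24 mm²); the r=7.5 cylinder at (10, 10) gives a regular 8-gon of circumradius 7.5 (constant along its height) (area = (8/2)·7.500²·sin(360°/8) = 159.10 mm²); Combining (union): the regions partially overlap — summed areas 501.34 mm² minus the doubly-counted overlap 22.92 mm² gives 478.41 mm² — area = 478.41 mm². Overall, the cross-section is a single solid region. Net area = 478.41 mm².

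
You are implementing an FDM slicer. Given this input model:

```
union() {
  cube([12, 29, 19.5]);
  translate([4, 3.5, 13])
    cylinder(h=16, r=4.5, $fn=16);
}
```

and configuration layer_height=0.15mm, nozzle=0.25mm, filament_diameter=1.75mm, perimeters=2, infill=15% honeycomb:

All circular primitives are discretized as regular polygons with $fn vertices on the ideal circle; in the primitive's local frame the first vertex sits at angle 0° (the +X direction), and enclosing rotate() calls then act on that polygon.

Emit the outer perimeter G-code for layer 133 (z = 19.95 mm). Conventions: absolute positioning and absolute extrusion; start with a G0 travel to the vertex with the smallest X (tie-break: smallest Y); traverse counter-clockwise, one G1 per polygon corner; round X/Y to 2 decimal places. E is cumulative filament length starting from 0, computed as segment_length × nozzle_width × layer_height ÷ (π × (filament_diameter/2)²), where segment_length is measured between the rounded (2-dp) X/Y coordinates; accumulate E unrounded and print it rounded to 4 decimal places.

At z = 19.95 mm: the cube is not intersected at this z (z outside [0, 19.5]); the r=4.5 cylinder at (4, 3.5) gives a regular 16-gon of circumradius 4.5 (constant along its height); Merging all regions: only the r=4.5 cylinder at (4, 3.5) is present, so the union is just that shape — 1 connected region. The outline is a single polygon with 16 vertices. Extrusion per mm of travel: 0.25 × 0.15 / (π × 0.875²) = 0.015591. Accumulating E over each segment gives final E = 0.4380.

G0 X-0.50 Y3.50 Z19.95
G1 X-0.16 Y1.78 E0.0273
G1 X0.82 Y0.32 E0.0547
G1 X2.28 Y-0.66 E0.0822
G1 X4.00 Y-1.00 E0.1095
G1 X5.72 Y-0.66 E0.1368
G1 X7.18 Y0.32 E0.1642
G1 X8.16 Y1.78 E0.1917
G1 X8.50 Y3.50 E0.2190
G1 X8.16 Y5.22 E0.2463
G1 X7.18 Y6.68 E0.2737
G1 X5.72 Y7.66 E0.3012
G1 X4.00 Y8.00 E0.3285
G1 X2.28 Y7.66 E0.3558
G1 X0.82 Y6.68 E0.3832
G1 X-0.16 Y5.22 E0.4107
G1 X-0.50 Y3.50 E0.4380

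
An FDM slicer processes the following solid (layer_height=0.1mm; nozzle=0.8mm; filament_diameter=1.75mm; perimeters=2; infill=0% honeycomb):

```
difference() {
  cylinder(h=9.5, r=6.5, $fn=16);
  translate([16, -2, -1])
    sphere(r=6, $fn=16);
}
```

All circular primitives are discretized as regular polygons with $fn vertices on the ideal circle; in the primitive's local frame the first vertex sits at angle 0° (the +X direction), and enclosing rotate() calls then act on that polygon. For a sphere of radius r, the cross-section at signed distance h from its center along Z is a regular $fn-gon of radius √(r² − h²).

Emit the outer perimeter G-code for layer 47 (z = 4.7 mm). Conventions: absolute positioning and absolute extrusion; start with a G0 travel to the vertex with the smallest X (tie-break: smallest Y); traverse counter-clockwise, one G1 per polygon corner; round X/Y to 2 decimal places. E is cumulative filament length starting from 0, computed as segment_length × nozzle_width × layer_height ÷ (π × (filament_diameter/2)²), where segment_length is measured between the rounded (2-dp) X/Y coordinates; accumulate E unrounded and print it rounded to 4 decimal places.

At z = 4.7 mm: the r=6.5 cylinder gives a regular 16-gon of circumradius 6.5 (constant along its height); the r=6 sphere at (16, -2) slices to a regular 16-gon of circumradius 1.873 (√(r²−h²) with h=5.7 from center); Subtracting the remaining from the first: starting from the r=6.5 cylinder, the r=6 sphere at (16, -2) misses the remaining region (no effect) — 1 connected region. The outline is a single polygon with 16 vertices. Extrusion per mm of travel: 0.8 × 0.1 / (π × 0.875²) = 0.033260. Accumulating E over each segment gives final E = 1.3505.

G0 X-6.50 Y0.00 Z4.70
G1 X-6.01 Y-2.49 E0.0844
G1 X-4.60 Y-4.60 E0.1688
G1 X-2.49 Y-6.01 E0.2532
G1 X0.00 Y-6.50 E0.3376
G1 X2.49 Y-6.01 E0.4220
G1 X4.60 Y-4.60 E0.5064
G1 X6.01 Y-2.49 E0.5908
G1 X6.50 Y0.00 E0.6752
G1 X6.01 Y2.49 E0.7597
G1 X4.60 Y4.60 E0.8441
G1 X2.49 Y6.01 E0.9285
G1 X0.00 Y6.50 E1.0129
G1 X-2.49 Y6.01 E1.0973
G1 X-4.60 Y4.60 E1.1817
G1 X-6.01 Y2.49 E1.2661
G1 X-6.50 Y0.00 E1.3505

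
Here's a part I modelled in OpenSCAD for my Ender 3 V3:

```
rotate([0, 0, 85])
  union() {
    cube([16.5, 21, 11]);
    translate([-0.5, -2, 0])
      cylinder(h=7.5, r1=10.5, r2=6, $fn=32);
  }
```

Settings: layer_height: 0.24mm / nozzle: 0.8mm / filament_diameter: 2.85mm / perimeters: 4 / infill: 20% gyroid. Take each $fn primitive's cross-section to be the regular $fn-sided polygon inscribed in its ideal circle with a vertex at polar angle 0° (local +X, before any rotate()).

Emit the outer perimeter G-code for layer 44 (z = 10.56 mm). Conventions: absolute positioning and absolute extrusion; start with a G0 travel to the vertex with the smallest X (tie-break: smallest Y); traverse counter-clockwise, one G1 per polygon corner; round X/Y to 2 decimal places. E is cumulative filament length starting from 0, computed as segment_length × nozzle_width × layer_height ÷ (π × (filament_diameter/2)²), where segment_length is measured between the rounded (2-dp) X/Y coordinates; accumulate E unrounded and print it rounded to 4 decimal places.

G0 X-20.92 Y1.83 Z10.56
G1 X0.00 Y0.00 E0.6320
G1 X1.44 Y16.44 E1.1287
G1 X-19.48 Y18.27 E1.7607
G1 X-20.92 Y1.83 E2.2574

At z = 10.56 mm: the 16.5×21 cube contributes its full rectangle; the cone at (-0.5, -2) is not intersected at this z (z outside [0, 7.5]); Taking the union: only the 16.5×21 cube is present, so the union is just that shape — 1 connected region; (rotated 85° about Z; rotation is an isometry so areas/perimeters/island counts are preserved). The outline is a single polygon with 4 vertices. Extrusion per mm of travel: 0.8 × 0.24 / (π × 1.425²) = 0.030097. Accumulating E over each segment gives final E = 2.2574.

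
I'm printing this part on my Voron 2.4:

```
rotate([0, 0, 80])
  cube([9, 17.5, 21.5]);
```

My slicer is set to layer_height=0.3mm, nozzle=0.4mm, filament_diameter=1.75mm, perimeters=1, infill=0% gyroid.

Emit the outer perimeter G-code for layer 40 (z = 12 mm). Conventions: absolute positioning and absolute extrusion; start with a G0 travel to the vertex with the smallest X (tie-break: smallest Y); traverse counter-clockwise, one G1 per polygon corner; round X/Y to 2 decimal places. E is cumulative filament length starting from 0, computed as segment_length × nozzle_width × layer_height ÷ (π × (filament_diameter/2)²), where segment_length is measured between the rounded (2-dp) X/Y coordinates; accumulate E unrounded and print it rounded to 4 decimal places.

G0 X-17.23 Y3.04 Z12.00
G1 X0.00 Y0.00 E0.8729
G1 X1.56 Y8.86 E1.3217
G1 X-15.67 Y11.90 E2.1946
G1 X-17.23 Y3.04 E2.6434

At z = 12 mm: the 9×17.5 cube contributes its full rectangle; (rotated 80° about Z; rotation is an isometry so areas/perimeters/island counts are preserved). The outline is a single polygon with 4 vertices. Extrusion per mm of travel: 0.4 × 0.3 / (π × 0.875²) = 0.049890. Accumulating E over each segment gives final E = 2.6434.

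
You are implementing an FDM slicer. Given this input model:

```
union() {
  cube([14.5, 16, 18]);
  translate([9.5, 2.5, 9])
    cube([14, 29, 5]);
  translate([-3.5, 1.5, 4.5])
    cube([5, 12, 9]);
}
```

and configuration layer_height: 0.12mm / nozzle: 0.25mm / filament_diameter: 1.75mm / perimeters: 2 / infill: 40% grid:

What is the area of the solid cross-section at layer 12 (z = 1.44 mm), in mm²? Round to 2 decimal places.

At z = 1.44 mm: the cube is present — its section is the full 14.5×16 rectangle (area 232.00 mm²); the cube at (9.5, 2.5) is not intersected at this z (z outside [9, 14]); the cube at (-3.5, 1.5) is absent (z outside [4.5, 13.5]); Taking the union: only the 14.5×16 cube is present, so the union is just that shape — area = 232.00 mm². Overall, the cross-section is a single solid region. Net area = 232.00 mm².

232.00 mm²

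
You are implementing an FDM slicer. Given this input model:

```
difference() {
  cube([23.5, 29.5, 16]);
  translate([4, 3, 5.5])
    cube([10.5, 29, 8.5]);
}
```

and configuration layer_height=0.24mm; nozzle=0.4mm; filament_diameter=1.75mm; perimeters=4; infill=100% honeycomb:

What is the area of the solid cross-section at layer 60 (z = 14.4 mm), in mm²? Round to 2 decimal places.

693.25 mm²

At z = 14.4 mm: the 23.5×29.5 cube contributes its full rectangle (area 693.25 mm²); the cube at (4, 3) is absent (z outside [5.5, 14]); Subtracting the remaining from the first: none of the subtracted shapes is present at this height, so the 23.5×29.5 cube is unchanged — area = 693.25 mm². Overall, the cross-section is a single solid region. Net area = 693.25 mm².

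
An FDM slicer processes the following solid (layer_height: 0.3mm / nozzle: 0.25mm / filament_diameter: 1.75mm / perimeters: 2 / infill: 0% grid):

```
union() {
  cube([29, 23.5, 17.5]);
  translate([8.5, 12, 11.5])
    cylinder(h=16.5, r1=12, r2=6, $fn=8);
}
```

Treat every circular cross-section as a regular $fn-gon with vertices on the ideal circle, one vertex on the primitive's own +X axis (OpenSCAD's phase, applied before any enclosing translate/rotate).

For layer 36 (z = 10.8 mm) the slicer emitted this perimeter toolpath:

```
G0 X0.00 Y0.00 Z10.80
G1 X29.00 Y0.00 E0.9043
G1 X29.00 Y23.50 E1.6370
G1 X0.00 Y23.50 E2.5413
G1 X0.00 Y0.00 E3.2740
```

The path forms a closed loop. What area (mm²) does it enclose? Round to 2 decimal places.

Apply the shoelace formula to the sequence of (X, Y) vertices; enclosed area = 681.50 mm².

681.50 mm²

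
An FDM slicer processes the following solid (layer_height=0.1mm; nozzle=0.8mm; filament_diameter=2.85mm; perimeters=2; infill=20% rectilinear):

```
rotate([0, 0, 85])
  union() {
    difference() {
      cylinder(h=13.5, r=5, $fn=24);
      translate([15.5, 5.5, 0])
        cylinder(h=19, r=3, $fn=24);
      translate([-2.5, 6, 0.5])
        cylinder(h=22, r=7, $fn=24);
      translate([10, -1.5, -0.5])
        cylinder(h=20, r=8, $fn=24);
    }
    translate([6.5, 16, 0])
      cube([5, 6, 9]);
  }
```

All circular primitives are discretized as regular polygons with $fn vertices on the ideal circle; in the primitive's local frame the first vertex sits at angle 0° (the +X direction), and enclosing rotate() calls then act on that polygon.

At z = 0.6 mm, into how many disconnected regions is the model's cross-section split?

2

At z = 0.6 mm: the r=5 cylinder gives a regular 24-gon of circumradius 5 (constant along its height); the r=3 cylinder at (15.5, 5.5) contributes a regular 24-gon of circumradius 3; the cylinder at (-2.5, 6): section is a regular 24-gon, circumradius r=7; the r=8 cylinder at (10, -1.5) contributes a regular 24-gon of circumradius 8; Subtracting the remaining from the first: starting from the r=5 cylinder, the r=3 cylinder at (15.5, 5.5) misses the remaining region (no effect); the r=7 cylinder at (-2.5, 6) partially overlaps it — only the 37.20 mm² overlap (of its 152.19 mm²) is removed, clipping the outline; the r=8 cylinder at (10, -1.5) partially overlaps it — only the 14.30 mm² overlap (of its 198.77 mm²) is removed, clipping the outline — 1 connected region; the 5×6 cube at (6.5, 16) contributes its full rectangle; Combining (union): the 2 present regions are separate (no shared area or edge), so areas and boundary lengths simply add and each stays a separate island — 2 connected regions; (whole slice rotated 85° about Z — lengths, areas and connectivity unchanged). The result has 2 disconnected regions.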